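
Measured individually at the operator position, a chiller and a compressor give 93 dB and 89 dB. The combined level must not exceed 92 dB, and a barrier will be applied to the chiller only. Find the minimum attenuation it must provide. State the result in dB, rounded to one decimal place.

4.0 dB

Everything except the chiller sums to 10^(89/10) = 7.943e+08 in linear terms, 89.00 dB.
To meet 92 dB overall, the treated chiller may contribute at most 10^(92/10) − 7.943e+08 = 7.906e+08, i.e. 88.98 dB.
Required insertion loss = 93 − 88.98 = 4.02 dB.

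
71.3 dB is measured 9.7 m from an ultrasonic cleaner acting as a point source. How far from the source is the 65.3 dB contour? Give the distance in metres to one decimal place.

The 6.0 dB drop corresponds to a distance ratio of 10^(6.0/20) for a point source.
r₂ = 9.7·10^((71.3−65.3)/20) = 9.7·10^(6.0/20) = 19.35 m.

19.4 m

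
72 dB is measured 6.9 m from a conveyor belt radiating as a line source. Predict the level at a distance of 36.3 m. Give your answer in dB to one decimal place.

Cylindrical spreading from a line source gives a 10·log₁₀(r₂/r₁) drop.
L₂ = 72 − 10·log₁₀(36.3/6.9) = 72 − 7.211 = 64.79 dB.

64.8 dB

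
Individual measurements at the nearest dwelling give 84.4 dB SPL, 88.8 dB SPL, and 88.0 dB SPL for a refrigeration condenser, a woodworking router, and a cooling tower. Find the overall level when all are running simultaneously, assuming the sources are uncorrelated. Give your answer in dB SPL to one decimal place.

92.2 dB SPL

For uncorrelated sources the intensities add, so convert each level to linear form, sum, and take 10·log₁₀ of the total.
Σ 10^(L/10) = 10^(84.4/10) + 10^(88.8/10) + 10^(88.0/10) = 1.665e+09.
L_total = 10·log₁₀(1.665e+09) = 92.21 dB SPL.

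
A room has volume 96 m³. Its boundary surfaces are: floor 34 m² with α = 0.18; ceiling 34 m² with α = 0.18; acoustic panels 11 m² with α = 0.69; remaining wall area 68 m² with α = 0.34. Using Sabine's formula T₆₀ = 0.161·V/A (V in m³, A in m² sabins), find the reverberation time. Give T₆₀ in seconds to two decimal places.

Summing Sᵢαᵢ: 34·0.18 + 34·0.18 + 11·0.69 + 68·0.34 = 42.95 m².
T₆₀ = 0.161·V/A = 0.161·96/42.95 = 0.360 s.

0.36 s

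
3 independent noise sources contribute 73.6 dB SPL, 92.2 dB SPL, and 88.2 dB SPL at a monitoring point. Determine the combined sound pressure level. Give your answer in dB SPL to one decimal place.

For uncorrelated sources the intensities add, so convert each level to linear form, sum, and take 10·log₁₀ of the total.
Σ 10^(L/10) = 10^(73.6/10) + 10^(92.2/10) + 10^(88.2/10) = 2.343e+09.
L_total = 10·log₁₀(2.343e+09) = 93.70 dB SPL.

93.7 dB SPL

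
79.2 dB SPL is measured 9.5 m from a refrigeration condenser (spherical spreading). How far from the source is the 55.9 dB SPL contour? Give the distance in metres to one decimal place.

The 23.3 dB drop corresponds to a distance ratio of 10^(23.3/20) for a point source.
r₂ = 9.5·10^((79.2−55.9)/20) = 9.5·10^(23.3/20) = 138.91 m.

138.9 m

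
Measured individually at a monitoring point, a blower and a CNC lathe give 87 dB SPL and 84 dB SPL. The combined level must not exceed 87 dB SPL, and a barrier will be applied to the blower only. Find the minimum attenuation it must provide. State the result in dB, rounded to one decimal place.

Everything except the blower sums to 10^(84/10) = 2.512e+08 in linear terms, 84.00 dB SPL.
To meet 87 dB SPL overall, the treated blower may contribute at most 10^(87/10) − 2.512e+08 = 2.500e+08, i.e. 83.98 dB SPL.
Required insertion loss = 87 − 83.98 = 3.02 dB.

3.0 dB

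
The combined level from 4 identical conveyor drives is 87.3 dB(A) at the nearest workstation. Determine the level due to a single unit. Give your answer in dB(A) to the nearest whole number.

Dividing the total intensity by 4 lowers the level by 10·log₁₀ 4 = 6.021 dB: L₁ = 87.3 − 6.021.

81 dB(A)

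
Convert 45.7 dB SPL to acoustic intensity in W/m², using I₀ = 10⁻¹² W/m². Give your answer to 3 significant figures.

3.72e-08 W/m²

I = I₀·10^(L/10) = 10⁻¹² × 10^(45.7/10) = 10^(-7.430).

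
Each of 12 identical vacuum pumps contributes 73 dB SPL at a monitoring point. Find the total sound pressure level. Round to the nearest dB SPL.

84 dB SPL

With 12 equal, uncorrelated contributions the intensity is 12× that of one unit, giving a rise of 10·log₁₀ 12.
L_total = 73 + 10·log₁₀(12) = 73 + 10.792 = 83.79 dB SPL.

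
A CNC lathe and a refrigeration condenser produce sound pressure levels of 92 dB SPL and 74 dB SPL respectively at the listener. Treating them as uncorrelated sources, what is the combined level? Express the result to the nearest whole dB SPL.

For uncorrelated sources the intensities add, so convert each level to linear form, sum, and take 10·log₁₀ of the total.
Σ 10^(L/10) = 10^(92/10) + 10^(74/10) = 1.610e+09.
L_total = 10·log₁₀(1.610e+09) = 92.07 dB SPL.

92 dB SPL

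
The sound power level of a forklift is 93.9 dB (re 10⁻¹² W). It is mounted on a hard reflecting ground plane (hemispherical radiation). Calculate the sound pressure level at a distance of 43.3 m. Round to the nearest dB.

53 dB

Free-field hemispherical radiation: L_p = L_w − 10·log₁₀(2π·r²), r = 43.3 m.
2π·r² = 1.178e+04 m², 10·log₁₀ of that is 40.712 dB.
L_p = 93.9 − 40.712 = 53.19 dB.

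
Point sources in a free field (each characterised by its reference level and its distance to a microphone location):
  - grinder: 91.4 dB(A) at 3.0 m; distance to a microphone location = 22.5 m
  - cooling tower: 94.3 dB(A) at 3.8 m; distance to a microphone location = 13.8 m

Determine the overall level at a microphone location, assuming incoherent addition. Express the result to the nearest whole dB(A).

Apply inverse-square spreading to bring every level to the receiver, then sum 10^(L/10).
grinder: 91.4 − 20·log₁₀(22.5/3.0) = 91.4 − 17.50 = 73.90 dB(A).
cooling tower: 94.3 − 20·log₁₀(13.8/3.8) = 94.3 − 11.20 = 83.10 dB(A).
Σ 10^(L/10) = 2.286e+08 → L_total = 10·log₁₀(2.286e+08) = 83.59 dB(A).

84 dB(A)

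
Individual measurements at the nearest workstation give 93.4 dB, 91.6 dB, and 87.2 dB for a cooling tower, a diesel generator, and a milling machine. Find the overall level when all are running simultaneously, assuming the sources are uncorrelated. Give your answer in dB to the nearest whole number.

For uncorrelated sources the intensities add, so convert each level to linear form, sum, and take 10·log₁₀ of the total.
Σ 10^(L/10) = 10^(93.4/10) + 10^(91.6/10) + 10^(87.2/10) = 4.158e+09.
L_total = 10·log₁₀(4.158e+09) = 96.19 dB.

96 dB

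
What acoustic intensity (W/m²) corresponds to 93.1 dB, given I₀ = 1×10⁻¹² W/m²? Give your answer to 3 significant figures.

0.00204 W/m²

I/I₀ = 10^(93.1/10) = 2.042e+09, so I = 2.042e+09 × 10⁻¹² W/m².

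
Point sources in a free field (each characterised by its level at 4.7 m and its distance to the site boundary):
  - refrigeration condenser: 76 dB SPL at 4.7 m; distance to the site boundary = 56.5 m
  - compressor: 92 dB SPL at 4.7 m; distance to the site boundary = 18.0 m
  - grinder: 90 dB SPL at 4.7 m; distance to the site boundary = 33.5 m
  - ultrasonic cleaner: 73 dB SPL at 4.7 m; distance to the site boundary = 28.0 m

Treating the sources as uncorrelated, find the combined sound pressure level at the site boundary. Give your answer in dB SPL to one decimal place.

81.1 dB SPL

Apply inverse-square spreading to bring every level to the receiver, then sum 10^(L/10).
refrigeration condenser: 76 − 20·log₁₀(56.5/4.7) = 76 − 21.60 = 54.40 dB SPL.
compressor: 92 − 20·log₁₀(18.0/4.7) = 92 − 11.66 = 80.34 dB SPL.
grinder: 90 − 20·log₁₀(33.5/4.7) = 90 − 17.06 = 72.94 dB SPL.
ultrasonic cleaner: 73 − 20·log₁₀(28.0/4.7) = 73 − 15.50 = 57.50 dB SPL.
Σ 10^(L/10) = 1.286e+08 → L_total = 10·log₁₀(1.286e+08) = 81.09 dB SPL.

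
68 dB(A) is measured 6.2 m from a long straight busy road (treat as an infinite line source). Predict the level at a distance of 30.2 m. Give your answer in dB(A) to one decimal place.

For a line source, L₂ = L₁ − 10·log₁₀(r₂/r₁).
L₂ = 68 − 10·log₁₀(30.2/6.2) = 68 − 6.876 = 61.12 dB(A).

61.1 dB(A)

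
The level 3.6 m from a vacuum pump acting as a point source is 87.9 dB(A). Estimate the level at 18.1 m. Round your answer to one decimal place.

Point-source attenuation: ΔL = 20·log₁₀(r₂/r₁) = 20·log₁₀(18.1/3.6) = 14.028 dB.
L₂ = 87.9 − 20·log₁₀(18.1/3.6) = 87.9 − 14.028 = 73.87 dB(A).

73.9 dB(A)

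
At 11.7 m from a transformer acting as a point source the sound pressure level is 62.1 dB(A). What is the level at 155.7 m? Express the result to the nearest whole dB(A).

For a point source, L₂ = L₁ − 20·log₁₀(r₂/r₁).
L₂ = 62.1 − 20·log₁₀(155.7/11.7) = 62.1 − 22.482 = 39.62 dB(A).

40 dB(A)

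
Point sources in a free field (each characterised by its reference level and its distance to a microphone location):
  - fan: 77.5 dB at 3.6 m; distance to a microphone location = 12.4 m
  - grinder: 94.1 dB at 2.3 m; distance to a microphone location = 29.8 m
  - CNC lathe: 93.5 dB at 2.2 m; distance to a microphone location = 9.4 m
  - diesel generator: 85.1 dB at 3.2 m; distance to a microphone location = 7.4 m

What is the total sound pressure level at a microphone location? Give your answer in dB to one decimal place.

Apply inverse-square spreading to bring every level to the receiver, then sum 10^(L/10).
fan: 77.5 − 20·log₁₀(12.4/3.6) = 77.5 − 10.74 = 66.76 dB.
grinder: 94.1 − 20·log₁₀(29.8/2.3) = 94.1 − 22.25 = 71.85 dB.
CNC lathe: 93.5 − 20·log₁₀(9.4/2.2) = 93.5 − 12.61 = 80.89 dB.
diesel generator: 85.1 − 20·log₁₀(7.4/3.2) = 85.1 − 7.28 = 77.82 dB.
Σ 10^(L/10) = 2.032e+08 → L_total = 10·log₁₀(2.032e+08) = 83.08 dB.

83.1 dB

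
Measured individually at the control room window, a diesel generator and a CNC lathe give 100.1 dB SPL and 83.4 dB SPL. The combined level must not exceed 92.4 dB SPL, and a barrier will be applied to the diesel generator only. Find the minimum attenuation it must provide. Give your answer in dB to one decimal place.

8.3 dB

Fixed contribution from the other source: Σ 10^(L/10) = 10^(83.4/10) = 2.188e+08 (83.40 dB SPL).
The limit corresponds to 10^(92.4/10) = 1.738e+09; subtracting the fixed part leaves 1.519e+09 for the diesel generator, i.e. 91.82 dB SPL.
Required insertion loss = 100.1 − 91.82 = 8.28 dB.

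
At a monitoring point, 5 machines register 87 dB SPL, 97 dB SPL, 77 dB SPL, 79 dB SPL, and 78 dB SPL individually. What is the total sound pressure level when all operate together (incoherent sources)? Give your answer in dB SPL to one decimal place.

For uncorrelated sources the intensities add, so convert each level to linear form, sum, and take 10·log₁₀ of the total.
Σ 10^(L/10) = 10^(87/10) + 10^(97/10) + 10^(77/10) + 10^(79/10) + 10^(78/10) = 5.706e+09.
L_total = 10·log₁₀(5.706e+09) = 97.56 dB SPL.

97.6 dB SPL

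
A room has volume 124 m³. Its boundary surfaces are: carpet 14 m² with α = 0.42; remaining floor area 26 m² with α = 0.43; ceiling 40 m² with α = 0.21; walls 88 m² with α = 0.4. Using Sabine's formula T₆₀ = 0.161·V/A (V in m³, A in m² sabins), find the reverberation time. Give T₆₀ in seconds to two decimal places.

0.33 s

A = Σ Sᵢαᵢ = 14·0.42 + 26·0.43 + 40·0.21 + 88·0.4 = 60.66 m².
T₆₀ = 0.161·V/A = 0.161·124/60.66 = 0.329 s.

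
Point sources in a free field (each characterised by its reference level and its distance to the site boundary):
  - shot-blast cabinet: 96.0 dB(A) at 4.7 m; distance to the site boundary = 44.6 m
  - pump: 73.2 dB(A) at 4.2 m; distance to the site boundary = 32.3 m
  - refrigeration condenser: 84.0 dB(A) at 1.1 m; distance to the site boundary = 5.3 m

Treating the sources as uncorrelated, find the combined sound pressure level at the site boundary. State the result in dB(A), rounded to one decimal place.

77.4 dB(A)

Propagate each source to the receiver with L = L_ref − 20·log₁₀(r/r_ref), then add intensities.
shot-blast cabinet: 96.0 − 20·log₁₀(44.6/4.7) = 96.0 − 19.54 = 76.46 dB(A).
pump: 73.2 − 20·log₁₀(32.3/4.2) = 73.2 − 17.72 = 55.48 dB(A).
refrigeration condenser: 84.0 − 20·log₁₀(5.3/1.1) = 84.0 − 13.66 = 70.34 dB(A).
Σ 10^(L/10) = 5.538e+07 → L_total = 10·log₁₀(5.538e+07) = 77.43 dB(A).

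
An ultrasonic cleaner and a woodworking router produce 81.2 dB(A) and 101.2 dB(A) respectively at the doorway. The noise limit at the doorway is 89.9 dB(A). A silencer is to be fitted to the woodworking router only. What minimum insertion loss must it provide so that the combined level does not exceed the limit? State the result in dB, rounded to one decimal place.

Everything except the woodworking router sums to 10^(81.2/10) = 1.318e+08 in linear terms, 81.20 dB(A).
The limit corresponds to 10^(89.9/10) = 9.772e+08; subtracting the fixed part leaves 8.454e+08 for the woodworking router, i.e. 89.27 dB(A).
Required insertion loss = 101.2 − 89.27 = 11.93 dB.

11.9 dB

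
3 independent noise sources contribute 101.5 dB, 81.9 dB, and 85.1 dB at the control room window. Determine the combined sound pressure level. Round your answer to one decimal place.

101.6 dB

For uncorrelated sources the intensities add, so convert each level to linear form, sum, and take 10·log₁₀ of the total.
Σ 10^(L/10) = 10^(101.5/10) + 10^(81.9/10) + 10^(85.1/10) = 1.460e+10.
L_total = 10·log₁₀(1.460e+10) = 101.64 dB.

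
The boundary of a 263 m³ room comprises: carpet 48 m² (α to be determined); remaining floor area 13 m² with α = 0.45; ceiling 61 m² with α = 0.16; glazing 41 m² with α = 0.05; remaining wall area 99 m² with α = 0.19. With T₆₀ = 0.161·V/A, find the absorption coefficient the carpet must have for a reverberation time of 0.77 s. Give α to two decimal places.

A = 0.161·V/T₆₀ = 0.161·263/0.77 = 54.99 m² sabins.
Absorption from the other surfaces = 13·0.45 + 61·0.16 + 41·0.05 + 99·0.19 = 36.47 m², so the carpet must supply 18.52 m² over 48 m².
α = 18.52/48 = 0.386.

0.39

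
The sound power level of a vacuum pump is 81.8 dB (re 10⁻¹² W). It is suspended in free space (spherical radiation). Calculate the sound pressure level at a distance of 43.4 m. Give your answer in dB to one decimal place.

The power spreads over a sphere of area 4π·r², so L_p = L_w − 10·log₁₀(4π·r²).
4π·r² = 2.367e+04 m², 10·log₁₀ of that is 43.742 dB.
L_p = 81.8 − 43.742 = 38.06 dB.

38.1 dB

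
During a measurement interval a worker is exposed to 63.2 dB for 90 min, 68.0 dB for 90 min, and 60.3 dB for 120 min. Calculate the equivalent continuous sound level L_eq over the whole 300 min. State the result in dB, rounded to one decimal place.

64.7 dB

L_eq = 10·log₁₀[(1/T)·Σ tᵢ·10^(Lᵢ/10)] with T = 300 min.
Σ tᵢ·10^(Lᵢ/10) = 90·10^(63.2/10) + 90·10^(68.0/10) + 120·10^(60.3/10) = 8.845e+08.
L_eq = 10·log₁₀(8.845e+08/300) = 64.70 dB.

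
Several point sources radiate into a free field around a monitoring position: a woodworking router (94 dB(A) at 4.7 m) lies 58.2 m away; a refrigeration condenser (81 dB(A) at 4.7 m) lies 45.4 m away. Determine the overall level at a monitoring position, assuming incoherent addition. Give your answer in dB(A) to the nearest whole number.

Propagate each source to the receiver with L = L_ref − 20·log₁₀(r/r_ref), then add intensities.
woodworking router: 94 − 20·log₁₀(58.2/4.7) = 94 − 21.86 = 72.14 dB(A).
refrigeration condenser: 81 − 20·log₁₀(45.4/4.7) = 81 − 19.70 = 61.30 dB(A).
Σ 10^(L/10) = 1.773e+07 → L_total = 10·log₁₀(1.773e+07) = 72.49 dB(A).

72 dB(A)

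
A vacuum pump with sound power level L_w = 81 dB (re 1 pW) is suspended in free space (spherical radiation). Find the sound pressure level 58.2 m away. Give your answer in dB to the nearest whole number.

35 dB

The power spreads over a sphere of area 4π·r², so L_p = L_w − 10·log₁₀(4π·r²).
4π·r² = 4.257e+04 m², 10·log₁₀ of that is 46.291 dB.
L_p = 81 − 46.291 = 34.71 dB.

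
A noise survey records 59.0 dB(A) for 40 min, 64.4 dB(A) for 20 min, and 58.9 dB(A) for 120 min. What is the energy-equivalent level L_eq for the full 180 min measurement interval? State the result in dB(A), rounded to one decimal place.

L_eq = 10·log₁₀[(1/T)·Σ tᵢ·10^(Lᵢ/10)] with T = 180 min.
Σ tᵢ·10^(Lᵢ/10) = 40·10^(59.0/10) + 20·10^(64.4/10) + 120·10^(58.9/10) = 1.800e+08.
L_eq = 10·log₁₀(1.800e+08/180) = 60.00 dB(A).

60.0 dB(A)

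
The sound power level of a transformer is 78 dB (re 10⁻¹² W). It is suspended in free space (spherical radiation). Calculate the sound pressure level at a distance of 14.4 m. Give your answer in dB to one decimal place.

Free-field spherical radiation: L_p = L_w − 10·log₁₀(4π·r²), r = 14.4 m.
4π·r² = 2606 m², 10·log₁₀ of that is 34.159 dB.
L_p = 78 − 34.159 = 43.84 dB.

43.8 dB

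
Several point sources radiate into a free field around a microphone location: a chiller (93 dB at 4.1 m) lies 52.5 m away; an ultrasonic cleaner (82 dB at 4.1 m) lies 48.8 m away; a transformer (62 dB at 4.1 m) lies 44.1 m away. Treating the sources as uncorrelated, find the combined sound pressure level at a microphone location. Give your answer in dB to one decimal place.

71.2 dB

First find each source's level at the receiver (point-source: −20·log₁₀(r/r_ref)), then combine on an intensity basis.
chiller: 93 − 20·log₁₀(52.5/4.1) = 93 − 22.15 = 70.85 dB.
ultrasonic cleaner: 82 − 20·log₁₀(48.8/4.1) = 82 − 21.51 = 60.49 dB.
transformer: 62 − 20·log₁₀(44.1/4.1) = 62 − 20.63 = 41.37 dB.
Σ 10^(L/10) = 1.330e+07 → L_total = 10·log₁₀(1.330e+07) = 71.24 dB.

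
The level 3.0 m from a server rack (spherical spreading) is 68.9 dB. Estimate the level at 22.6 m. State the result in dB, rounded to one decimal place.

Point-source attenuation: ΔL = 20·log₁₀(r₂/r₁) = 20·log₁₀(22.6/3.0) = 17.540 dB.
L₂ = 68.9 − 20·log₁₀(22.6/3.0) = 68.9 − 17.540 = 51.36 dB.

51.4 dB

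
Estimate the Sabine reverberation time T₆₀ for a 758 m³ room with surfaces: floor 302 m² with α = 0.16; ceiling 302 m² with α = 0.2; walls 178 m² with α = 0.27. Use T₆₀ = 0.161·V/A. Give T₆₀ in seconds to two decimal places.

0.78 s

Summing Sᵢαᵢ: 302·0.16 + 302·0.2 + 178·0.27 = 156.78 m².
T₆₀ = 0.161 × 758 / 156.78 = 0.778 s.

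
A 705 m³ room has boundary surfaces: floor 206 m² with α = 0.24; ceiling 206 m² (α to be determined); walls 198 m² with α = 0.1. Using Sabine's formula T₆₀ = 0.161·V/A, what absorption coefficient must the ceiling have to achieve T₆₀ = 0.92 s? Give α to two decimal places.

0.26

Required total absorption A = 0.161·705/0.92 = 123.38 m².
Absorption from the other surfaces = 206·0.24 + 198·0.1 = 69.24 m², so the ceiling must supply 54.14 m² over 206 m².
α = 54.14/206 = 0.263.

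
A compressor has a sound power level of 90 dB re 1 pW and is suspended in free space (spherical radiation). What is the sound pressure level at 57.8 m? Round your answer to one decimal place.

43.8 dB

Free-field spherical radiation: L_p = L_w − 10·log₁₀(4π·r²), r = 57.8 m.
4π·r² = 4.198e+04 m², 10·log₁₀ of that is 46.231 dB.
L_p = 90 − 46.231 = 43.77 dB.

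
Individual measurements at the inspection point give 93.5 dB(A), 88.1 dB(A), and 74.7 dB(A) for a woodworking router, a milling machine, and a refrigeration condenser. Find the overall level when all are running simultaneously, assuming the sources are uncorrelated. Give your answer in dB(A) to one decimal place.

94.6 dB(A)

Incoherent sources combine by intensity addition: L_total = 10·log₁₀(Σ 10^(L_i/10)).
Σ 10^(L/10) = 10^(93.5/10) + 10^(88.1/10) + 10^(74.7/10) = 2.914e+09.
L_total = 10·log₁₀(2.914e+09) = 94.64 dB(A).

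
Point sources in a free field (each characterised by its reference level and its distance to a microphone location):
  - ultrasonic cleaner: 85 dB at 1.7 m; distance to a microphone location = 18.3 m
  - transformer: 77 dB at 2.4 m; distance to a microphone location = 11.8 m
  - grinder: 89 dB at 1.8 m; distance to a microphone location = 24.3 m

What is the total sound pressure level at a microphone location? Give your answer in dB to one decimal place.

Propagate each source to the receiver with L = L_ref − 20·log₁₀(r/r_ref), then add intensities.
ultrasonic cleaner: 85 − 20·log₁₀(18.3/1.7) = 85 − 20.64 = 64.36 dB.
transformer: 77 − 20·log₁₀(11.8/2.4) = 77 − 13.83 = 63.17 dB.
grinder: 89 − 20·log₁₀(24.3/1.8) = 89 − 22.61 = 66.39 dB.
Σ 10^(L/10) = 9.161e+06 → L_total = 10·log₁₀(9.161e+06) = 69.62 dB.

69.6 dB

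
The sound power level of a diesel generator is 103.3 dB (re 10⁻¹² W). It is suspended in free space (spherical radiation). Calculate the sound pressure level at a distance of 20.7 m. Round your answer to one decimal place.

L_p = L_w − 10·log₁₀(4π·r²) with r = 20.7 m.
4π·r² = 5385 m², 10·log₁₀ of that is 37.312 dB.
L_p = 103.3 − 37.312 = 65.99 dB.

66.0 dB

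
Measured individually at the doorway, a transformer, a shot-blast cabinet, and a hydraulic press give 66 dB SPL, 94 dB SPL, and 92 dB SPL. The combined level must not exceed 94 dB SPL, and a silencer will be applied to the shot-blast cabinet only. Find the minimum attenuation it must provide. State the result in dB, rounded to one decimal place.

4.3 dB

The untreated sources together contribute 10^(66/10) + 10^(92/10) = 1.589e+09, i.e. 92.01 dB SPL.
The limit corresponds to 10^(94/10) = 2.512e+09; subtracting the fixed part leaves 9.230e+08 for the shot-blast cabinet, i.e. 89.65 dB SPL.
Required insertion loss = 94 − 89.65 = 4.35 dB.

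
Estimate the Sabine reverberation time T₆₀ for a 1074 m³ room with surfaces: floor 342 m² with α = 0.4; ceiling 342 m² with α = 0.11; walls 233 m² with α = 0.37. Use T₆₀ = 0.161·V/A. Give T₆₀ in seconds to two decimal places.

A = Σ Sᵢαᵢ = 342·0.4 + 342·0.11 + 233·0.37 = 260.63 m².
T₆₀ = 0.161·V/A = 0.161·1074/260.63 = 0.663 s.

0.66 s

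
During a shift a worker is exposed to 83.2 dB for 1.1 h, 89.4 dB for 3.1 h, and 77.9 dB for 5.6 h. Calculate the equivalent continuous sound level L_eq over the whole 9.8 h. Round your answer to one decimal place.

85.2 dB

L_eq = 10·log₁₀[(1/T)·Σ tᵢ·10^(Lᵢ/10)] with T = 9.8 h.
Σ tᵢ·10^(Lᵢ/10) = 1.1·10^(83.2/10) + 3.1·10^(89.4/10) + 5.6·10^(77.9/10) = 3.275e+09.
L_eq = 10·log₁₀(3.275e+09/9.8) = 85.24 dB.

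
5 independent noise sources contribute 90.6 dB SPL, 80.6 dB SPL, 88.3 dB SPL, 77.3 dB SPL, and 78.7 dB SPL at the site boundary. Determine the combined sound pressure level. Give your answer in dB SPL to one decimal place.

93.2 dB SPL

For uncorrelated sources the intensities add, so convert each level to linear form, sum, and take 10·log₁₀ of the total.
Σ 10^(L/10) = 10^(90.6/10) + 10^(80.6/10) + 10^(88.3/10) + 10^(77.3/10) + 10^(78.7/10) = 2.067e+09.
L_total = 10·log₁₀(2.067e+09) = 93.15 dB SPL.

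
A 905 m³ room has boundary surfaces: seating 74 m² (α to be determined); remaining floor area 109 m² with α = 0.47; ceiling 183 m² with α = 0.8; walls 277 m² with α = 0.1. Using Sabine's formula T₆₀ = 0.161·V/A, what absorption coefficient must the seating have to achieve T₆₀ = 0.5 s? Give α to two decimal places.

A = 0.161·V/T₆₀ = 0.161·905/0.5 = 291.41 m² sabins.
Absorption from the other surfaces = 109·0.47 + 183·0.8 + 277·0.1 = 225.33 m², so the seating must supply 66.08 m² over 74 m².
α = 66.08/74 = 0.893.

0.89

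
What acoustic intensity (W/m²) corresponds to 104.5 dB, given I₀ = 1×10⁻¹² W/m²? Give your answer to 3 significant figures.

0.0282 W/m²

I/I₀ = 10^(104.5/10) = 2.818e+10, so I = 2.818e+10 × 10⁻¹² W/m².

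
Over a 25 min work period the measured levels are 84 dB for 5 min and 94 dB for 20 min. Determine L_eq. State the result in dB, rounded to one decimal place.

L_eq = 10·log₁₀[(1/T)·Σ tᵢ·10^(Lᵢ/10)] with T = 25 min.
Σ tᵢ·10^(Lᵢ/10) = 5·10^(84/10) + 20·10^(94/10) = 5.149e+10.
L_eq = 10·log₁₀(5.149e+10/25) = 93.14 dB.

93.1 dB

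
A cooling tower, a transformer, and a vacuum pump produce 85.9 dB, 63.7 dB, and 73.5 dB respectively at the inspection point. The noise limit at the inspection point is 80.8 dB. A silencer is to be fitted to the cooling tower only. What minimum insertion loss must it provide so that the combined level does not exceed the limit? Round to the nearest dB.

6 dB

Fixed contribution from the other sources: Σ 10^(L/10) = 10^(63.7/10) + 10^(73.5/10) = 2.473e+07 (73.93 dB).
To meet 80.8 dB overall, the treated cooling tower may contribute at most 10^(80.8/10) − 2.473e+07 = 9.550e+07, i.e. 79.80 dB.
Required insertion loss = 85.9 − 79.80 = 6.10 dB.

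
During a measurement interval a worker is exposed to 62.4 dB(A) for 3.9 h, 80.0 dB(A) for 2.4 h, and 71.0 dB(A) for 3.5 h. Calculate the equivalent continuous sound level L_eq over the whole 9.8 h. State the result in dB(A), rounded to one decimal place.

74.7 dB(A)

The energy average is taken in the linear domain: L_eq = 10·log₁₀[(Σ tᵢ·10^(Lᵢ/10))/T], T = 9.8 h.
Σ tᵢ·10^(Lᵢ/10) = 3.9·10^(62.4/10) + 2.4·10^(80.0/10) + 3.5·10^(71.0/10) = 2.908e+08.
L_eq = 10·log₁₀(2.908e+08/9.8) = 74.72 dB(A).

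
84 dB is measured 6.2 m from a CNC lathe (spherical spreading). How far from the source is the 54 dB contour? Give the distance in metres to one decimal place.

For a point source L₁ − L₂ = 20·log₁₀(r₂/r₁), so r₂ = r₁·10^((L₁−L₂)/20).
r₂ = 6.2·10^((84−54)/20) = 6.2·10^(30.0/20) = 196.06 m.

196.1 m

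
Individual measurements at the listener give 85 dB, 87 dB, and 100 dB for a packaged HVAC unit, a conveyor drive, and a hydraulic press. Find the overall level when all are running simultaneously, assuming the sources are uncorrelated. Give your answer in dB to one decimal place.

100.3 dB

For uncorrelated sources the intensities add, so convert each level to linear form, sum, and take 10·log₁₀ of the total.
Σ 10^(L/10) = 10^(85/10) + 10^(87/10) + 10^(100/10) = 1.082e+10.
L_total = 10·log₁₀(1.082e+10) = 100.34 dB.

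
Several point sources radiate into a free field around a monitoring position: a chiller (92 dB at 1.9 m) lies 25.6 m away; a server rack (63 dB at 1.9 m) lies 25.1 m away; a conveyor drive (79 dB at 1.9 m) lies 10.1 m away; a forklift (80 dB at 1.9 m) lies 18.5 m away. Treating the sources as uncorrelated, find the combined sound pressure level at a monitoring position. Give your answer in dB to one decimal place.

Propagate each source to the receiver with L = L_ref − 20·log₁₀(r/r_ref), then add intensities.
chiller: 92 − 20·log₁₀(25.6/1.9) = 92 − 22.59 = 69.41 dB.
server rack: 63 − 20·log₁₀(25.1/1.9) = 63 − 22.42 = 40.58 dB.
conveyor drive: 79 − 20·log₁₀(10.1/1.9) = 79 − 14.51 = 64.49 dB.
forklift: 80 − 20·log₁₀(18.5/1.9) = 80 − 19.77 = 60.23 dB.
Σ 10^(L/10) = 1.261e+07 → L_total = 10·log₁₀(1.261e+07) = 71.01 dB.

71.0 dB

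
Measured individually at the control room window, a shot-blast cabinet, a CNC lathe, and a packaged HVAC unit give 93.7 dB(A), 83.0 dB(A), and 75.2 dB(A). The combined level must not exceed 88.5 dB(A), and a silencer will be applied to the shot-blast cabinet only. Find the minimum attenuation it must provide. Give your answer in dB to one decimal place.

6.9 dB

Everything except the shot-blast cabinet sums to 10^(83.0/10) + 10^(75.2/10) = 2.326e+08 in linear terms, 83.67 dB(A).
The limit corresponds to 10^(88.5/10) = 7.079e+08; subtracting the fixed part leaves 4.753e+08 for the shot-blast cabinet, i.e. 86.77 dB(A).
So the shot-blast cabinet must be reduced from 93.7 to 86.77 dB(A): IL = 6.93 dB.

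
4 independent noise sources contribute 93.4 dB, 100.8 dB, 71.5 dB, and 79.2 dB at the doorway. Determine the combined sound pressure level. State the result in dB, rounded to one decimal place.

101.6 dB

For uncorrelated sources the intensities add, so convert each level to linear form, sum, and take 10·log₁₀ of the total.
Σ 10^(L/10) = 10^(93.4/10) + 10^(100.8/10) + 10^(71.5/10) + 10^(79.2/10) = 1.431e+10.
L_total = 10·log₁₀(1.431e+10) = 101.56 dB.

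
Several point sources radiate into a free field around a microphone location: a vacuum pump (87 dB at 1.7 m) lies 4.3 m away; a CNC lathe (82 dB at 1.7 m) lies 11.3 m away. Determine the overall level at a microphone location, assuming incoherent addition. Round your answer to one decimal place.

Apply inverse-square spreading to bring every level to the receiver, then sum 10^(L/10).
vacuum pump: 87 − 20·log₁₀(4.3/1.7) = 87 − 8.06 = 78.94 dB.
CNC lathe: 82 − 20·log₁₀(11.3/1.7) = 82 − 16.45 = 65.55 dB.
Σ 10^(L/10) = 8.192e+07 → L_total = 10·log₁₀(8.192e+07) = 79.13 dB.

79.1 dB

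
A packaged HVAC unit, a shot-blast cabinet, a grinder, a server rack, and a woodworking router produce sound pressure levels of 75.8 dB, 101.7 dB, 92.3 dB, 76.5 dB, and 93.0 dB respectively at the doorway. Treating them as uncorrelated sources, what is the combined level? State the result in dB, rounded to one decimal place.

102.7 dB

Incoherent sources combine by intensity addition: L_total = 10·log₁₀(Σ 10^(L_i/10)).
Σ 10^(L/10) = 10^(75.8/10) + 10^(101.7/10) + 10^(92.3/10) + 10^(76.5/10) + 10^(93.0/10) = 1.857e+10.
L_total = 10·log₁₀(1.857e+10) = 102.69 dB.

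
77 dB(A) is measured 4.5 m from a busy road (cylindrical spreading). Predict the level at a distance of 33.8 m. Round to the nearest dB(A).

68 dB(A)

For a line source, L₂ = L₁ − 10·log₁₀(r₂/r₁).
L₂ = 77 − 10·log₁₀(33.8/4.5) = 77 − 8.757 = 68.24 dB(A).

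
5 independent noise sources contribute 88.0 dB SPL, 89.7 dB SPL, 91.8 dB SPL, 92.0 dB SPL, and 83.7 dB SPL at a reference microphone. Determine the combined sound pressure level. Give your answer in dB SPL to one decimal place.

96.9 dB SPL

For uncorrelated sources the intensities add, so convert each level to linear form, sum, and take 10·log₁₀ of the total.
Σ 10^(L/10) = 10^(88.0/10) + 10^(89.7/10) + 10^(91.8/10) + 10^(92.0/10) + 10^(83.7/10) = 4.897e+09.
L_total = 10·log₁₀(4.897e+09) = 96.90 dB SPL.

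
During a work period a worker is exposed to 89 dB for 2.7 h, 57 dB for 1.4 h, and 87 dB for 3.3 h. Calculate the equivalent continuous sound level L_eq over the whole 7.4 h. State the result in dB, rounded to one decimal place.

Weight each interval's intensity by its duration and average over T = 7.4 h:
Σ tᵢ·10^(Lᵢ/10) = 2.7·10^(89/10) + 1.4·10^(57/10) + 3.3·10^(87/10) = 3.799e+09.
L_eq = 10·log₁₀(3.799e+09/7.4) = 87.10 dB.

87.1 dB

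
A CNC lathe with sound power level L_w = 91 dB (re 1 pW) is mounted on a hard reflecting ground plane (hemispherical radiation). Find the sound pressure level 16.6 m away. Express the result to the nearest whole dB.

59 dB

L_p = L_w − 10·log₁₀(2π·r²) with r = 16.6 m.
2π·r² = 1731 m², 10·log₁₀ of that is 32.384 dB.
L_p = 91 − 32.384 = 58.62 dB.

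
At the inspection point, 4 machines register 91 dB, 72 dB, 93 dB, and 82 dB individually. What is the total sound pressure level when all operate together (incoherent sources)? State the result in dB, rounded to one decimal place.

95.4 dB

For uncorrelated sources the intensities add, so convert each level to linear form, sum, and take 10·log₁₀ of the total.
Σ 10^(L/10) = 10^(91/10) + 10^(72/10) + 10^(93/10) + 10^(82/10) = 3.429e+09.
L_total = 10·log₁₀(3.429e+09) = 95.35 dB.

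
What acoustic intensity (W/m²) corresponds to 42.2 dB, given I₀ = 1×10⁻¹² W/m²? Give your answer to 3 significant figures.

L = 10·log₁₀(I/I₀) ⇒ I = I₀·10^(L/10) = 10⁻¹² × 10^4.22.

1.66e-08 W/m²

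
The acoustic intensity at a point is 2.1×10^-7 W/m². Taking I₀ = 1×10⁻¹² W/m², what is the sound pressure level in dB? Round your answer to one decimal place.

53.2 dB

L = 10·log₁₀(I/I₀) = 10·log₁₀(2.1×10^-7/10⁻¹²) = 10·log₁₀(2.1×10^5).
L = 10·(0.3222 + 5) = 53.22 dB.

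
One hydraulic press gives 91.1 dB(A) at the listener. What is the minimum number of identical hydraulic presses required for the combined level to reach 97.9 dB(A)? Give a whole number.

5

The shortfall is 97.9 − 91.1 = 6.8 dB, and N units add 10·log₁₀ N, so need 10·log₁₀ N ≥ 6.8.
N ≥ 10^(6.8/10) = 4.786, so N = 5.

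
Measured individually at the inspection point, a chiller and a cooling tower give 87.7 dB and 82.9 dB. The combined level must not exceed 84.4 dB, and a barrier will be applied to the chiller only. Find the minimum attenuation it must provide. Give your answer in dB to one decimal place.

8.6 dB

Fixed contribution from the other source: Σ 10^(L/10) = 10^(82.9/10) = 1.950e+08 (82.90 dB).
The limit corresponds to 10^(84.4/10) = 2.754e+08; subtracting the fixed part leaves 8.044e+07 for the chiller, i.e. 79.05 dB.
Required insertion loss = 87.7 − 79.05 = 8.65 dB.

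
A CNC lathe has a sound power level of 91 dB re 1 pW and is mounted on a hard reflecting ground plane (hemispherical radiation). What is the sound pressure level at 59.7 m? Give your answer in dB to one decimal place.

L_p = L_w − 10·log₁₀(2π·r²) with r = 59.7 m.
2π·r² = 2.239e+04 m², 10·log₁₀ of that is 43.501 dB.
L_p = 91 − 43.501 = 47.50 dB.

47.5 dB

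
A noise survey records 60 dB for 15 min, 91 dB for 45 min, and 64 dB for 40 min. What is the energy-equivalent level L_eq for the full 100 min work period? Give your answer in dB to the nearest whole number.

The energy average is taken in the linear domain: L_eq = 10·log₁₀[(Σ tᵢ·10^(Lᵢ/10))/T], T = 100 min.
Σ tᵢ·10^(Lᵢ/10) = 15·10^(60/10) + 45·10^(91/10) + 40·10^(64/10) = 5.677e+10.
L_eq = 10·log₁₀(5.677e+10/100) = 87.54 dB.

88 dB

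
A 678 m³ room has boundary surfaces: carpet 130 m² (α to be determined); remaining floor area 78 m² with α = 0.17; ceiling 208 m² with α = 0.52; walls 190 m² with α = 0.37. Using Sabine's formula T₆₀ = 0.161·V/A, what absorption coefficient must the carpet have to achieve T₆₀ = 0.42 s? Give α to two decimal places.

Required total absorption A = 0.161·678/0.42 = 259.90 m².
Absorption from the other surfaces = 78·0.17 + 208·0.52 + 190·0.37 = 191.72 m², so the carpet must supply 68.18 m² over 130 m².
α = 68.18/130 = 0.524.

0.52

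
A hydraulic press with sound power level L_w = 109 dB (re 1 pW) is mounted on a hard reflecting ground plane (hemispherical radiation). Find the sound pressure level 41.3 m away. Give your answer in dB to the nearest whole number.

The power spreads over a hemisphere of area 2π·r², so L_p = L_w − 10·log₁₀(2π·r²).
2π·r² = 1.072e+04 m², 10·log₁₀ of that is 40.301 dB.
L_p = 109 − 40.301 = 68.70 dB.

69 dB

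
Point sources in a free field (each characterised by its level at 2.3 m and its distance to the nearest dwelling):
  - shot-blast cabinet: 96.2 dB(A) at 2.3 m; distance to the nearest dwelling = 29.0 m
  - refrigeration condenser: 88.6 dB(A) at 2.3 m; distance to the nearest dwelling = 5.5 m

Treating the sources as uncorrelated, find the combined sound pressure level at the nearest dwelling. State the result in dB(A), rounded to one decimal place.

81.8 dB(A)

Propagate each source to the receiver with L = L_ref − 20·log₁₀(r/r_ref), then add intensities.
shot-blast cabinet: 96.2 − 20·log₁₀(29.0/2.3) = 96.2 − 22.01 = 74.19 dB(A).
refrigeration condenser: 88.6 − 20·log₁₀(5.5/2.3) = 88.6 − 7.57 = 81.03 dB(A).
Σ 10^(L/10) = 1.529e+08 → L_total = 10·log₁₀(1.529e+08) = 81.84 dB(A).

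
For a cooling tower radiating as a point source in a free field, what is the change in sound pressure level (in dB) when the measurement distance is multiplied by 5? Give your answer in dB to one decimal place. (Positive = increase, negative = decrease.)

-14.0 dB

A point source loses 6 dB per doubling of distance; generally ΔL = −20·log₁₀(r₂/r₁).
ΔL = −20·log₁₀(5) = -13.98 dB.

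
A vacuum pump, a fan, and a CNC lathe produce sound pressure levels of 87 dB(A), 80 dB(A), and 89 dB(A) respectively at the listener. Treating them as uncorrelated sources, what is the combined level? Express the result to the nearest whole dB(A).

91 dB(A)

For uncorrelated sources the intensities add, so convert each level to linear form, sum, and take 10·log₁₀ of the total.
Σ 10^(L/10) = 10^(87/10) + 10^(80/10) + 10^(89/10) = 1.396e+09.
L_total = 10·log₁₀(1.396e+09) = 91.45 dB(A).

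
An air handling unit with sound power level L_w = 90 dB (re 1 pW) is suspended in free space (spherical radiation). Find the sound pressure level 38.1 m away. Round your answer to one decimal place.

Free-field spherical radiation: L_p = L_w − 10·log₁₀(4π·r²), r = 38.1 m.
4π·r² = 1.824e+04 m², 10·log₁₀ of that is 42.611 dB.
L_p = 90 − 42.611 = 47.39 dB.

47.4 dB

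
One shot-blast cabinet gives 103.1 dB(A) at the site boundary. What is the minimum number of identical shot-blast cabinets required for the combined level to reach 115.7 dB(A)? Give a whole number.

19

Need L₁ + 10·log₁₀ N ≥ 115.7, i.e. log₁₀ N ≥ 1.26.
N ≥ 10^(12.6/10) = 18.197, so N = 19.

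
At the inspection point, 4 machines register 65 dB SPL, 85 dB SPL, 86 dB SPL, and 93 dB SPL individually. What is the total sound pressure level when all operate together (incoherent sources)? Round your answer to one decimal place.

94.3 dB SPL

For uncorrelated sources the intensities add, so convert each level to linear form, sum, and take 10·log₁₀ of the total.
Σ 10^(L/10) = 10^(65/10) + 10^(85/10) + 10^(86/10) + 10^(93/10) = 2.713e+09.
L_total = 10·log₁₀(2.713e+09) = 94.33 dB SPL.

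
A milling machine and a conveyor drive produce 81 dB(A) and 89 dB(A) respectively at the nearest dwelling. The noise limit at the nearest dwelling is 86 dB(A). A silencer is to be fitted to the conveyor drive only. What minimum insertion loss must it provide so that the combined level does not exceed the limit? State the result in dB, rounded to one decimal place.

4.7 dB

Everything except the conveyor drive sums to 10^(81/10) = 1.259e+08 in linear terms, 81.00 dB(A).
To meet 86 dB(A) overall, the treated conveyor drive may contribute at most 10^(86/10) − 1.259e+08 = 2.722e+08, i.e. 84.35 dB(A).
Required insertion loss = 89 − 84.35 = 4.65 dB.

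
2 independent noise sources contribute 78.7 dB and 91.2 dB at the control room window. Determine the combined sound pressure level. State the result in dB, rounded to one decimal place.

91.4 dB

Incoherent sources combine by intensity addition: L_total = 10·log₁₀(Σ 10^(L_i/10)).
Σ 10^(L/10) = 10^(78.7/10) + 10^(91.2/10) = 1.392e+09.
L_total = 10·log₁₀(1.392e+09) = 91.44 dB.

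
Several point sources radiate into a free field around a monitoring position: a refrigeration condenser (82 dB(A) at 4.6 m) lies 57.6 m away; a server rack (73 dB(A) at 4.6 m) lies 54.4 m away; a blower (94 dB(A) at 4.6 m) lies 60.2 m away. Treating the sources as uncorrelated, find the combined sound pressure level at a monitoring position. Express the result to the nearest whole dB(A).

Propagate each source to the receiver with L = L_ref − 20·log₁₀(r/r_ref), then add intensities.
refrigeration condenser: 82 − 20·log₁₀(57.6/4.6) = 82 − 21.95 = 60.05 dB(A).
server rack: 73 − 20·log₁₀(54.4/4.6) = 73 − 21.46 = 51.54 dB(A).
blower: 94 − 20·log₁₀(60.2/4.6) = 94 − 22.34 = 71.66 dB(A).
Σ 10^(L/10) = 1.582e+07 → L_total = 10·log₁₀(1.582e+07) = 71.99 dB(A).

72 dB(A)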